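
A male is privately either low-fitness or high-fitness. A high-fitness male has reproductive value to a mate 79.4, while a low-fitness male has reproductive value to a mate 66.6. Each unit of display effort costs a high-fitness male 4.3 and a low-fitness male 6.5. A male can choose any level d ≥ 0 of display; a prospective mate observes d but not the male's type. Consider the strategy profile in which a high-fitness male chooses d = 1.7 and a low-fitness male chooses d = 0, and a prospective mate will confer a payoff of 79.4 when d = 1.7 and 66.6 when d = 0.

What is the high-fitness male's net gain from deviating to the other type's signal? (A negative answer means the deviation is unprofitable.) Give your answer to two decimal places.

-5.49

Playing d = 1.7 the high-fitness male receives 79.4 − 4.3 × 1.7 = 72.09.
Deviating to d = 0 yields 66.6 instead.
Gain from deviating: 66.6 − 72.09 = -5.49.
The gain is negative, so the high-fitness type's incentive-compatibility constraint is satisfied.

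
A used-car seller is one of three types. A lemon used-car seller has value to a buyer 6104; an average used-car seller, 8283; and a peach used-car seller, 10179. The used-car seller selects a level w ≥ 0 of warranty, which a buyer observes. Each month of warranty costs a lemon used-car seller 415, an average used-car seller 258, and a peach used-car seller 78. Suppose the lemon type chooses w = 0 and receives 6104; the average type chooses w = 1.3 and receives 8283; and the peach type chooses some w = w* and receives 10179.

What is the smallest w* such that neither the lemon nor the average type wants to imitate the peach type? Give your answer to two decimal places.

Lemon type (on-path payoff 6104) won't mimic when 6104 ≥ 10179 − 415·w*, i.e. w* ≥ 9.82.
Average type (on-path payoff 8283 − 258×1.3 = 7947.6) won't mimic when 7947.6 ≥ 10179 − 258·w*, i.e. w* ≥ 8.65.
Both must hold, so w* = max(9.82, 8.65) = 9.82. The lemon type's constraint binds.

9.82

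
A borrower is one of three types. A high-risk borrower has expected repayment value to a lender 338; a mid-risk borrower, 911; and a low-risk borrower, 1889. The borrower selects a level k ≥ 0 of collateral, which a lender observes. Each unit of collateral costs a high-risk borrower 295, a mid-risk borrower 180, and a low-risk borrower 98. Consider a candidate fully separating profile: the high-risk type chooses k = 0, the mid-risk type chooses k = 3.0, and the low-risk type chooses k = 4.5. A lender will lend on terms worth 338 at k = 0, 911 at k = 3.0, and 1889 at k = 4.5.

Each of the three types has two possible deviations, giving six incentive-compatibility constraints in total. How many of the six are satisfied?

High-risk (own payoff 338): to k=3.0 gives 911 − 295×3.0 = 26 → no gain ✓; to k=4.5 gives 1889 − 295×4.5 = 561.5 → profitable ✗.
Mid-risk (own payoff 911 − 180×3.0 = 371): to k=0 gives 338 → no gain ✓; to k=4.5 gives 1889 − 180×4.5 = 1079 → profitable ✗.
Low-risk (own payoff 1889 − 98×4.5 = 1448): to k=0 gives 338 → no gain ✓; to k=3.0 gives 911 − 98×3.0 = 617 → no gain ✓.
4 of the 6 constraints hold; not an equilibrium.

4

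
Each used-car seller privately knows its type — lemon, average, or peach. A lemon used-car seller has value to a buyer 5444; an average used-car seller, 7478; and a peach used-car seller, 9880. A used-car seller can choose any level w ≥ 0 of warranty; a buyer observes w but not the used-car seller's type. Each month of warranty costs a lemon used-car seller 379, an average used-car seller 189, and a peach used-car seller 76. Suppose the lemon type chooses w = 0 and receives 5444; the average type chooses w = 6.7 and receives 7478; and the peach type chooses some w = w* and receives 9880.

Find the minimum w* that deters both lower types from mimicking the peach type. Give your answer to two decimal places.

19.41

Lemon type (on-path payoff 5444) won't mimic when 5444 ≥ 9880 − 379·w*, i.e. w* ≥ 11.70.
Average type (on-path payoff 7478 − 189×6.7 = 6211.7) won't mimic when 6211.7 ≥ 9880 − 189·w*, i.e. w* ≥ 19.41.
Both must hold, so w* = max(11.70, 19.41) = 19.41. The average type's constraint binds.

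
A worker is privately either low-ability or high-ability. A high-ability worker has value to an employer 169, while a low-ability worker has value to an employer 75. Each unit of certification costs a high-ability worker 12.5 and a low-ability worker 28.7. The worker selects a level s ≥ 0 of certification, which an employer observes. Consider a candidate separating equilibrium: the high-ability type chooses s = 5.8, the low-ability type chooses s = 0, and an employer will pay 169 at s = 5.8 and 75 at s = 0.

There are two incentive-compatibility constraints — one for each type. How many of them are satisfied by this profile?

2

High-ability type: signal → 169 − 12.5 × 5.8 = 96.5; deviate to 0 → 75. IC holds (96.5 ≥ 75).
Low-ability type: stay at 0 → 75; mimic → 169 − 28.7 × 5.8 = 2.54. IC holds (75 ≥ 2.54).
2 of 2 constraints hold, so this is a separating equilibrium.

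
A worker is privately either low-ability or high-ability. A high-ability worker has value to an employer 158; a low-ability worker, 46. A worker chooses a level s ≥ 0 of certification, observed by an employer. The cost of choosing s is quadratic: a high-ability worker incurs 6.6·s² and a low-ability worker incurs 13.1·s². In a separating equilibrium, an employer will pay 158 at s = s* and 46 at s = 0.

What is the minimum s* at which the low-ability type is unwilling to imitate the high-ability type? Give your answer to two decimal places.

2.92

The low-ability type at s = 0 receives 46; imitating at s* yields 158 − 13.1·s*².
Indifference: 46 = 158 − 13.1·s*², so s*² = (158 − 46) / 13.1 ≈ 8.5496.
s* = √8.5496 ≈ 2.92.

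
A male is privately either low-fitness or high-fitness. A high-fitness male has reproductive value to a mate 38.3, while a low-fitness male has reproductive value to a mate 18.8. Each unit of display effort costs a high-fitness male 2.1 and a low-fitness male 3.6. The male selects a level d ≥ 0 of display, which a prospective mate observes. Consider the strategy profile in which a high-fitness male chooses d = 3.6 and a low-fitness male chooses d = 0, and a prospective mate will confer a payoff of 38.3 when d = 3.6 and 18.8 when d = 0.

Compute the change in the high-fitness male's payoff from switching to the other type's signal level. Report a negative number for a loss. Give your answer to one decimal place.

-11.9

Playing d = 3.6 the high-fitness male receives 38.3 − 2.1 × 3.6 = 30.74.
Deviating to d = 0 yields 18.8 instead.
Gain from deviating: 18.8 − 30.74 = -11.94, i.e. -11.9 to one decimal place.
The gain is negative, so the high-fitness type's incentive-compatibility constraint is satisfied.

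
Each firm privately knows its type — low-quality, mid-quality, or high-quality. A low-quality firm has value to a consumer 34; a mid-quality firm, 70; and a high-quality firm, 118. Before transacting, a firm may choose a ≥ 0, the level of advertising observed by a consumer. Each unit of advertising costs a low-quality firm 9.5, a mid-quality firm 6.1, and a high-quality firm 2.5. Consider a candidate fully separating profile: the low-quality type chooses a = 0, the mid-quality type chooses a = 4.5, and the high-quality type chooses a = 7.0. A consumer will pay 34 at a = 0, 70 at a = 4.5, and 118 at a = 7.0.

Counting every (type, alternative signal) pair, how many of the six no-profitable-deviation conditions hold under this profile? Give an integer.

High-quality (own payoff 118 − 2.5×7.0 = 100.5): to a=0 gives 34 → no gain ✓; to a=4.5 gives 70 − 2.5×4.5 = 58.75 → no gain ✓.
Low-quality (own payoff 34): to a=4.5 gives 70 − 9.5×4.5 = 27.25 → no gain ✓; to a=7.0 gives 118 − 9.5×7.0 = 51.5 → profitable ✗.
Mid-quality (own payoff 70 − 6.1×4.5 = 42.55): to a=0 gives 34 → no gain ✓; to a=7.0 gives 118 − 6.1×7.0 = 75.3 → profitable ✗.
4 of the 6 constraints hold; not an equilibrium.

4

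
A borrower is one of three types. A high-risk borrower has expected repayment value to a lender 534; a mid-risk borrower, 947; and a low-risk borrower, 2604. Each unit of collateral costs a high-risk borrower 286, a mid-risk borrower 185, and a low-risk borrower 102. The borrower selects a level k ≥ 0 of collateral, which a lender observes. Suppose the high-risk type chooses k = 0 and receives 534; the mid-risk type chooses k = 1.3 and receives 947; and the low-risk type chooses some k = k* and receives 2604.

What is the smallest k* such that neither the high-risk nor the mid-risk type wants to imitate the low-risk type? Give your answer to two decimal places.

10.26

Mid-risk type (on-path payoff 947 − 185×1.3 = 706.5) won't mimic when 706.5 ≥ 2604 − 185·k*, i.e. k* ≥ 10.26.
High-risk type (on-path payoff 534) won't mimic when 534 ≥ 2604 − 286·k*, i.e. k* ≥ 7.24.
Both must hold, so k* = max(7.24, 10.26) = 10.26. The mid-risk type's constraint binds.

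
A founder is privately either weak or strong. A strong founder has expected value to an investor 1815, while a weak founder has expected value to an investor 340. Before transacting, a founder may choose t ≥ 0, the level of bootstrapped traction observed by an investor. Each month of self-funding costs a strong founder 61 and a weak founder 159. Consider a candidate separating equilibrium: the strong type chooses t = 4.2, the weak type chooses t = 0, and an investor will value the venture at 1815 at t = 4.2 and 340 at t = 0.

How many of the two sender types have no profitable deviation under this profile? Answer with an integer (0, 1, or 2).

Weak type: stay at 0 → 340; mimic → 1815 − 159 × 4.2 = 1147.2. IC fails (340 < 1147.2).
Strong type: signal → 1815 − 61 × 4.2 = 1558.8; deviate to 0 → 340. IC holds (1558.8 ≥ 340).
1 of 2 constraints hold, so this profile is not an equilibrium.

1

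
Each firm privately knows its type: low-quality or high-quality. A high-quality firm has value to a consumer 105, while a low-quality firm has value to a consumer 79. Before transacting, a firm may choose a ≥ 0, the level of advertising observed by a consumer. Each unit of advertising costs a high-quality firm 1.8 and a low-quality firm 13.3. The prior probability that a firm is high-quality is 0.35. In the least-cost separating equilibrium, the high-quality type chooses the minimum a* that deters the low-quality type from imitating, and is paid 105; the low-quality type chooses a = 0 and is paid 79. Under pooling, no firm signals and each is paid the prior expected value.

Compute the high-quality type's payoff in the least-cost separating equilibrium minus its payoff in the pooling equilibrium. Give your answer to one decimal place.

Least-cost separating signal: a* solves 79 = 105 − 13.3·a*, so a* = (105 − 79)/13.3 ≈ 1.9549.
High-quality type's separating payoff: 105 − 1.8 × a* = 105 − 1.8 × (105 − 79)/13.3 = 105 − 46.8/13.3 ≈ 101.481.
Pooling payoff: 0.35 × 105 + 0.65 × 79 = 88.1.
Difference: 101.481 − 88.1 = 13.381, i.e. 13.4 to one decimal place.
The high-quality type prefers to separate.

13.4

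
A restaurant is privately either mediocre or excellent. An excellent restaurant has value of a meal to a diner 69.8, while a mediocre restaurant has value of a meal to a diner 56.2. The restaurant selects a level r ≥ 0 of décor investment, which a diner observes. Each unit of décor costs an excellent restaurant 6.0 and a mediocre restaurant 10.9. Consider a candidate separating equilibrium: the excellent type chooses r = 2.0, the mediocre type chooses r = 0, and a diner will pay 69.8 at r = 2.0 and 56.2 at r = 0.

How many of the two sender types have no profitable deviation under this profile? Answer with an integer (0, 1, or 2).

2

Mediocre type: stay at 0 → 56.2; mimic → 69.8 − 10.9 × 2.0 = 48. IC holds (56.2 ≥ 48).
Excellent type: signal → 69.8 − 6.0 × 2.0 = 57.8; deviate to 0 → 56.2. IC holds (57.8 ≥ 56.2).
2 of 2 constraints hold, so this is a separating equilibrium.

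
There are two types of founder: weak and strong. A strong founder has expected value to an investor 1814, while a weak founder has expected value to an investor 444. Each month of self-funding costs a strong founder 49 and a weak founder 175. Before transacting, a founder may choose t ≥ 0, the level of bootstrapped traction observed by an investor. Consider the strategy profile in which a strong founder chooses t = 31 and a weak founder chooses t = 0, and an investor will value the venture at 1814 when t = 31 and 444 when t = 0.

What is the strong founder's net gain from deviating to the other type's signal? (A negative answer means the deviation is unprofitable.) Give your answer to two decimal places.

149.00

Playing t = 31 the strong founder receives 1814 − 49 × 31 = 295.
Deviating to t = 0 yields 444 instead.
Gain from deviating: 444 − 295 = 149.00.
The gain is positive, so the strong type's incentive-compatibility constraint is violated — this profile is not a separating equilibrium.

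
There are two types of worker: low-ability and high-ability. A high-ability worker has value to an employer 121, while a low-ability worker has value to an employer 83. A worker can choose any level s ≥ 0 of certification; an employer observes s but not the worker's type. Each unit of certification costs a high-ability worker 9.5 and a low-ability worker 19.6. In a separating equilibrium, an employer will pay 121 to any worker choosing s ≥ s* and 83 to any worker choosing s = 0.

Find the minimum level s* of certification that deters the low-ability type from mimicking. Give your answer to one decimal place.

1.9

A low-ability worker choosing s = 0 receives 83.
Imitating at s* instead would pay 121 at cost 19.6·s*, netting 121 − 19.6·s*.
Indifference: 83 = 121 − 19.6·s*, so s* = (121 − 83) / 19.6 ≈ 1.9.
At s* the low-ability type's incentive constraint just binds; the high-ability type strictly prefers s* since its per-unit cost is lower.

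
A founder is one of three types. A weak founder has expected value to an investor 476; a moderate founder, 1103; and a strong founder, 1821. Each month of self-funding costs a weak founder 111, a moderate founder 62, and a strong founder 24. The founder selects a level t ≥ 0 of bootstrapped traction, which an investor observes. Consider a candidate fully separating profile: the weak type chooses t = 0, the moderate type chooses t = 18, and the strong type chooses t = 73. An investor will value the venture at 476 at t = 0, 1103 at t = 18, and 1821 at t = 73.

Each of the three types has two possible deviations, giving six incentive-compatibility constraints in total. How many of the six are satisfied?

Strong (own payoff 1821 − 24×73 = 69): to t=0 gives 476 → profitable ✗; to t=18 gives 1103 − 24×18 = 671 → profitable ✗.
Moderate (own payoff 1103 − 62×18 = -13): to t=0 gives 476 → profitable ✗; to t=73 gives 1821 − 62×73 = -2705 → no gain ✓.
Weak (own payoff 476): to t=18 gives 1103 − 111×18 = -895 → no gain ✓; to t=73 gives 1821 − 111×73 = -6282 → no gain ✓.
3 of the 6 constraints hold; not an equilibrium.

3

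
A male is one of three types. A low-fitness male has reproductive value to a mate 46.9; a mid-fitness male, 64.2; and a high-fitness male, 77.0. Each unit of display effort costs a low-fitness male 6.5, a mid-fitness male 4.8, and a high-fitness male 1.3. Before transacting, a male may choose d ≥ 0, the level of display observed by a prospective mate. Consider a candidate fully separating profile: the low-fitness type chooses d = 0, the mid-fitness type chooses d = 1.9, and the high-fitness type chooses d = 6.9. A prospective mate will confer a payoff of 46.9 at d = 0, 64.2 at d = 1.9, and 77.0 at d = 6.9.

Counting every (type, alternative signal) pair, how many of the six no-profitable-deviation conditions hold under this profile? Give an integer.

5

Low-fitness (own payoff 46.9): to d=1.9 gives 64.2 − 6.5×1.9 = 51.85 → profitable ✗; to d=6.9 gives 77.0 − 6.5×6.9 = 32.15 → no gain ✓.
High-fitness (own payoff 77.0 − 1.3×6.9 = 68.03): to d=0 gives 46.9 → no gain ✓; to d=1.9 gives 64.2 − 1.3×1.9 = 61.73 → no gain ✓.
Mid-fitness (own payoff 64.2 − 4.8×1.9 = 55.08): to d=0 gives 46.9 → no gain ✓; to d=6.9 gives 77.0 − 4.8×6.9 = 43.88 → no gain ✓.
5 of the 6 constraints hold; not an equilibrium.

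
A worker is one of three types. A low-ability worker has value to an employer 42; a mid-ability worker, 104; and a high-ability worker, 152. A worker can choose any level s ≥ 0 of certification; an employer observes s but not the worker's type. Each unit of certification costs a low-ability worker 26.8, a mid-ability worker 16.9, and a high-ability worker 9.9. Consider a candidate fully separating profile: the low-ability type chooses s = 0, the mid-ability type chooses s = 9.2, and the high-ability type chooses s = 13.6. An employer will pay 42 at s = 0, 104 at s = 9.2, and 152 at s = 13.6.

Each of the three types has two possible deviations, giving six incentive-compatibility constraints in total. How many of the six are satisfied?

Mid-ability (own payoff 104 − 16.9×9.2 = -51.48): to s=0 gives 42 → profitable ✗; to s=13.6 gives 152 − 16.9×13.6 = -77.84 → no gain ✓.
Low-ability (own payoff 42): to s=9.2 gives 104 − 26.8×9.2 = -142.56 → no gain ✓; to s=13.6 gives 152 − 26.8×13.6 = -212.48 → no gain ✓.
High-ability (own payoff 152 − 9.9×13.6 = 17.36): to s=0 gives 42 → profitable ✗; to s=9.2 gives 104 − 9.9×9.2 = 12.92 → no gain ✓.
4 of the 6 constraints hold; not an equilibrium.

4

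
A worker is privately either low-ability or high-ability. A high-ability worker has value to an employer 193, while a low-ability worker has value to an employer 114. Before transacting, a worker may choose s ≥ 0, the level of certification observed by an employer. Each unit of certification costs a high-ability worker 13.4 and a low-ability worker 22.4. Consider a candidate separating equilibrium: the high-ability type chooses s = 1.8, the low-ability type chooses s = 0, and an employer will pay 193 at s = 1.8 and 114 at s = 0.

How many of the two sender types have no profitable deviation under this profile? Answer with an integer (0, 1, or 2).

Low-ability type: stay at 0 → 114; mimic → 193 − 22.4 × 1.8 = 152.68. IC fails (114 < 152.68).
High-ability type: signal → 193 − 13.4 × 1.8 = 168.88; deviate to 0 → 114. IC holds (168.88 ≥ 114).
1 of 2 constraints hold, so this profile is not an equilibrium.

1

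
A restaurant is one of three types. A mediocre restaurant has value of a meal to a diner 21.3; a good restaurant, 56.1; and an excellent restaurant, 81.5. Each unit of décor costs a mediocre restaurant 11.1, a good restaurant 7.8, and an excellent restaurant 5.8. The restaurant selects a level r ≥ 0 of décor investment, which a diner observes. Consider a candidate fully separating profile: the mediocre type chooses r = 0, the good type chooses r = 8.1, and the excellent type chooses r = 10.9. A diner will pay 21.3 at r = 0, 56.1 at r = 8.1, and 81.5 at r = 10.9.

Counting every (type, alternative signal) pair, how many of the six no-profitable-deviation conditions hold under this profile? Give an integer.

Excellent (own payoff 81.5 − 5.8×10.9 = 18.28): to r=0 gives 21.3 → profitable ✗; to r=8.1 gives 56.1 − 5.8×8.1 = 9.12 → no gain ✓.
Good (own payoff 56.1 − 7.8×8.1 = -7.08): to r=0 gives 21.3 → profitable ✗; to r=10.9 gives 81.5 − 7.8×10.9 = -3.52 → profitable ✗.
Mediocre (own payoff 21.3): to r=8.1 gives 56.1 − 11.1×8.1 = -33.81 → no gain ✓; to r=10.9 gives 81.5 − 11.1×10.9 = -39.49 → no gain ✓.
3 of the 6 constraints hold; not an equilibrium.

3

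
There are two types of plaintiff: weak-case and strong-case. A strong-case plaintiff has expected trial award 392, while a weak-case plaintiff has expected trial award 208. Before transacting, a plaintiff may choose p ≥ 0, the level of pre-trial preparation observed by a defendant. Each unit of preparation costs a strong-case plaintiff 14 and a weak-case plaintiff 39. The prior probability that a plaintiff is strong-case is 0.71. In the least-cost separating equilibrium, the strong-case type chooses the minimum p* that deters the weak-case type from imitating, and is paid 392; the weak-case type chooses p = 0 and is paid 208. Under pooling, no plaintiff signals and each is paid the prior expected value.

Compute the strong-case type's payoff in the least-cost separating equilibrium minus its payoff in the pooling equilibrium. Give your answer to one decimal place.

Least-cost separating signal: p* solves 208 = 392 − 39·p*, so p* = (392 − 208)/39 ≈ 4.7179.
Strong-case type's separating payoff: 392 − 14 × p* = 392 − 14 × (392 − 208)/39 = 392 − 2576/39 ≈ 325.949.
Pooling payoff: 0.71 × 392 + 0.29 × 208 = 338.64.
Difference: 325.949 − 338.64 = -12.691, i.e. -12.7 to one decimal place.
The strong-case type would prefer the pooling outcome.

-12.7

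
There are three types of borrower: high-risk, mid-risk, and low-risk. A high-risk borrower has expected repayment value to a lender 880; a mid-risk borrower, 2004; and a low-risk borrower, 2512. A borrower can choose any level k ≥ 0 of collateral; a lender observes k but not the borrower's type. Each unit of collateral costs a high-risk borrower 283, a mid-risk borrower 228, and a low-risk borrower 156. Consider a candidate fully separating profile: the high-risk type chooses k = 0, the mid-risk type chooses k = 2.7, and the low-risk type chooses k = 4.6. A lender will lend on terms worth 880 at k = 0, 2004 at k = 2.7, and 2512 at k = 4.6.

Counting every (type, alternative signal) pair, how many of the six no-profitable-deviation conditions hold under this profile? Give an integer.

3

Low-risk (own payoff 2512 − 156×4.6 = 1794.4): to k=0 gives 880 → no gain ✓; to k=2.7 gives 2004 − 156×2.7 = 1582.8 → no gain ✓.
Mid-risk (own payoff 2004 − 228×2.7 = 1388.4): to k=0 gives 880 → no gain ✓; to k=4.6 gives 2512 − 228×4.6 = 1463.2 → profitable ✗.
High-risk (own payoff 880): to k=2.7 gives 2004 − 283×2.7 = 1239.9 → profitable ✗; to k=4.6 gives 2512 − 283×4.6 = 1210.2 → profitable ✗.
3 of the 6 constraints hold; not an equilibrium.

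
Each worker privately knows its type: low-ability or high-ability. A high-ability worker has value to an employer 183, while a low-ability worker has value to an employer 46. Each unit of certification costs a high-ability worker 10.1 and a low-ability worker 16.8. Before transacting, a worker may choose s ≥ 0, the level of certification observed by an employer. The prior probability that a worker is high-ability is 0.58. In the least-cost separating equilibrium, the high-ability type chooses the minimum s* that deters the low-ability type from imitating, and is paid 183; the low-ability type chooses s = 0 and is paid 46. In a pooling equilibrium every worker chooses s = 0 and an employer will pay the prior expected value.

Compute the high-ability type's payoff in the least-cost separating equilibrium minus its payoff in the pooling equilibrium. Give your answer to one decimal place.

Least-cost separating signal: s* solves 46 = 183 − 16.8·s*, so s* = (183 − 46)/16.8 ≈ 8.1548.
High-ability type's separating payoff: 183 − 10.1 × s* = 183 − 10.1 × (183 − 46)/16.8 = 183 − 1383.7/16.8 ≈ 100.637.
Pooling payoff: 0.58 × 183 + 0.42 × 46 = 125.46.
Difference: 100.637 − 125.46 = -24.823, i.e. -24.8 to one decimal place.
The high-ability type would prefer the pooling outcome.

-24.8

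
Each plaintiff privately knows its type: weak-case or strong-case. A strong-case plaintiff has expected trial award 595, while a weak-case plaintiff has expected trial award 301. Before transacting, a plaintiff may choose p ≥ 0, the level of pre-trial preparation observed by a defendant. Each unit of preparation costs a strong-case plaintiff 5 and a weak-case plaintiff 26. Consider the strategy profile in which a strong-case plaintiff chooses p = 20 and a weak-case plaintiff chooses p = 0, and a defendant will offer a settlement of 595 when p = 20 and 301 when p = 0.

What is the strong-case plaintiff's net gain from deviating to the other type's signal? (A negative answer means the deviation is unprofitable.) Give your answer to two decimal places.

-194.00

Playing p = 20 the strong-case plaintiff receives 595 − 5 × 20 = 495.
Deviating to p = 0 yields 301 instead.
Gain from deviating: 301 − 495 = -194.00.
The gain is negative, so the strong-case type's incentive-compatibility constraint is satisfied.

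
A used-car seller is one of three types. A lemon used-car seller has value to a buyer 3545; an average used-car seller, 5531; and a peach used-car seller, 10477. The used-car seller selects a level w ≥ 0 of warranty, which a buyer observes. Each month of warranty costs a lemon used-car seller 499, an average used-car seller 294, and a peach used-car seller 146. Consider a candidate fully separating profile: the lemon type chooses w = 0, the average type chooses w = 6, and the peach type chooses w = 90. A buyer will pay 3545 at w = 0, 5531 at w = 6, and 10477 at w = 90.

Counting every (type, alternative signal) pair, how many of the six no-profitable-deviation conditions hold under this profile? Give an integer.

4

Lemon (own payoff 3545): to w=6 gives 5531 − 499×6 = 2537 → no gain ✓; to w=90 gives 10477 − 499×90 = -34433 → no gain ✓.
Average (own payoff 5531 − 294×6 = 3767): to w=0 gives 3545 → no gain ✓; to w=90 gives 10477 − 294×90 = -15983 → no gain ✓.
Peach (own payoff 10477 − 146×90 = -2663): to w=0 gives 3545 → profitable ✗; to w=6 gives 5531 − 146×6 = 4655 → profitable ✗.
4 of the 6 constraints hold; not an equilibrium.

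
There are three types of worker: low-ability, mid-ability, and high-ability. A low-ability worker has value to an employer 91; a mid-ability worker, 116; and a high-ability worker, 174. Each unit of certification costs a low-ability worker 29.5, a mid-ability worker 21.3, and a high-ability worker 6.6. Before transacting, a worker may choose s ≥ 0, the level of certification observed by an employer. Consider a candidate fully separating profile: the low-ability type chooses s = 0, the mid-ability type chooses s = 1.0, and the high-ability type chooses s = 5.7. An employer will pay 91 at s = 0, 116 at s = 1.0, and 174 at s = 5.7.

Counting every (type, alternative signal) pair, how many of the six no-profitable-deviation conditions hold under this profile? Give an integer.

Mid-ability (own payoff 116 − 21.3×1.0 = 94.7): to s=0 gives 91 → no gain ✓; to s=5.7 gives 174 − 21.3×5.7 = 52.59 → no gain ✓.
High-ability (own payoff 174 − 6.6×5.7 = 136.38): to s=0 gives 91 → no gain ✓; to s=1.0 gives 116 − 6.6×1.0 = 109.4 → no gain ✓.
Low-ability (own payoff 91): to s=1.0 gives 116 − 29.5×1.0 = 86.5 → no gain ✓; to s=5.7 gives 174 − 29.5×5.7 = 5.85 → no gain ✓.
6 of the 6 constraints hold; this profile is a separating equilibrium.

6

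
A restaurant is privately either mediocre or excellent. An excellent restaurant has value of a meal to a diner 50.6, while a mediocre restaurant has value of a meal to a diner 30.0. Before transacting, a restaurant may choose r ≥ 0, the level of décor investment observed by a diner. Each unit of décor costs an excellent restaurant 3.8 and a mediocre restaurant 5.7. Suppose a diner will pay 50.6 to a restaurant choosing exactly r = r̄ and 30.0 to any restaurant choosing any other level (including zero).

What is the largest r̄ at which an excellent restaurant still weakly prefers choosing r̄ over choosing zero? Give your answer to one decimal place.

5.4

Choosing r̄ yields the excellent type 50.6 − 3.8·r̄; choosing zero yields 30.0.
The excellent type is indifferent at 50.6 − 3.8·r̄ = 30.0, i.e. r̄ = (50.6 − 30.0) / 3.8 ≈ 5.4.
For any r̄ above 5.4 the excellent type would rather pool at zero, so separation collapses.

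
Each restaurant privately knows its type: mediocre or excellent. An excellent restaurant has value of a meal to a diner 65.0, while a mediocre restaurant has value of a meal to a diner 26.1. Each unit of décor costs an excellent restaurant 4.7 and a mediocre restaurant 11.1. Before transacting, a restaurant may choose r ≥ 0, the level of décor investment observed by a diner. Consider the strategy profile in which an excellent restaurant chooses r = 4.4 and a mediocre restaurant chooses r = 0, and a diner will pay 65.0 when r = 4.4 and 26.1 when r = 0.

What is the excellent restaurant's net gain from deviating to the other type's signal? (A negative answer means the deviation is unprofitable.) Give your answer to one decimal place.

Playing r = 4.4 the excellent restaurant receives 65.0 − 4.7 × 4.4 = 44.32.
Deviating to r = 0 yields 26.1 instead.
Gain from deviating: 26.1 − 44.32 = -18.22, i.e. -18.2 to one decimal place.
The gain is negative, so the excellent type's incentive-compatibility constraint is satisfied.

-18.2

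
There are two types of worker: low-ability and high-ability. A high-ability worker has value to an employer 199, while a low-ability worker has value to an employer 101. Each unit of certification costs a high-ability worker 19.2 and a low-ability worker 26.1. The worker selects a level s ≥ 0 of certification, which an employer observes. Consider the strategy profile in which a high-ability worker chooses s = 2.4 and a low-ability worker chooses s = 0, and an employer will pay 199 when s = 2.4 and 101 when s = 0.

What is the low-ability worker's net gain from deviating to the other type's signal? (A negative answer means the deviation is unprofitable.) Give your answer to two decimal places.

35.36

Playing s = 0 the low-ability worker receives 101.
Deviating to s = 2.4 brings payment 199 at cost 26.1 × 2.4 = 62.64, netting 136.36.
Gain from deviating: 136.36 − 101 = 35.36.
The gain is positive, so the low-ability type's incentive-compatibility constraint is violated — this profile is not a separating equilibrium.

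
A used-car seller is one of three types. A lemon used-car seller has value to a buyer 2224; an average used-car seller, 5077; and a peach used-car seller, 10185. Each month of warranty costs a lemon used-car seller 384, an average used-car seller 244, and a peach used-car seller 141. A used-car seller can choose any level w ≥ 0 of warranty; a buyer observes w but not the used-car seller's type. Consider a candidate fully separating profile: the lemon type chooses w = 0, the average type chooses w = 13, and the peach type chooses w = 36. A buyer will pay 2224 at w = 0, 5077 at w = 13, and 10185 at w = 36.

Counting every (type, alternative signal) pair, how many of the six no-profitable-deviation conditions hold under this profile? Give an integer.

Average (own payoff 5077 − 244×13 = 1905): to w=0 gives 2224 → profitable ✗; to w=36 gives 10185 − 244×36 = 1401 → no gain ✓.
Peach (own payoff 10185 − 141×36 = 5109): to w=0 gives 2224 → no gain ✓; to w=13 gives 5077 − 141×13 = 3244 → no gain ✓.
Lemon (own payoff 2224): to w=13 gives 5077 − 384×13 = 85 → no gain ✓; to w=36 gives 10185 − 384×36 = -3639 → no gain ✓.
5 of the 6 constraints hold; not an equilibrium.

5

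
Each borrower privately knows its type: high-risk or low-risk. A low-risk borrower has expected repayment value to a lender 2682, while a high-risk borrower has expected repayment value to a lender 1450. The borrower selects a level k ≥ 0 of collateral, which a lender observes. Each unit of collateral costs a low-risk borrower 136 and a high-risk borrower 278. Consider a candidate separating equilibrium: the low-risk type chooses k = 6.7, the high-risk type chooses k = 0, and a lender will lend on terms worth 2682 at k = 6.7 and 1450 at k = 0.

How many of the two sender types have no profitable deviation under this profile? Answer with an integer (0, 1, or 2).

High-risk type: stay at 0 → 1450; mimic → 2682 − 278 × 6.7 = 819.4. IC holds (1450 ≥ 819.4).
Low-risk type: signal → 2682 − 136 × 6.7 = 1770.8; deviate to 0 → 1450. IC holds (1770.8 ≥ 1450).
2 of 2 constraints hold, so this is a separating equilibrium.

2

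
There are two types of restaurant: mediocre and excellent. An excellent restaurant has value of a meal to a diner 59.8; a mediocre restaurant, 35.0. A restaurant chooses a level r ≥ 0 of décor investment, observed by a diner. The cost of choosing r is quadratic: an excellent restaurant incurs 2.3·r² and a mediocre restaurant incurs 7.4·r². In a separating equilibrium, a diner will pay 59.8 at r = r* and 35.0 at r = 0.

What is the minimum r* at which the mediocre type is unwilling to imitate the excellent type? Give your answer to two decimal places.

The mediocre type at r = 0 receives 35.0; imitating at r* yields 59.8 − 7.4·r*².
Indifference: 35.0 = 59.8 − 7.4·r*², so r*² = (59.8 − 35.0) / 7.4 ≈ 3.3514.
r* = √3.3514 ≈ 1.83.

1.83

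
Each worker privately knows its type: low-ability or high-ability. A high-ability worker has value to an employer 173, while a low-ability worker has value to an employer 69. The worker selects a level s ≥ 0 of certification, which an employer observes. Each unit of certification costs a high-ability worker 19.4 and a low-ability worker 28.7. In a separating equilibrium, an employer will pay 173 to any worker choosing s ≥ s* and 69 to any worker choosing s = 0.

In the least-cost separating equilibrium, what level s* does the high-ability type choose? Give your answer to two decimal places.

A low-ability worker choosing s = 0 receives 69.
Imitating at s* instead would pay 173 at cost 28.7·s*, netting 173 − 28.7·s*.
Indifference: 69 = 173 − 28.7·s*, so s* = (173 − 69) / 28.7 ≈ 3.62.
This is the low-ability type's binding incentive-compatibility constraint; any s ≥ 3.62 sustains separation on that side.

3.62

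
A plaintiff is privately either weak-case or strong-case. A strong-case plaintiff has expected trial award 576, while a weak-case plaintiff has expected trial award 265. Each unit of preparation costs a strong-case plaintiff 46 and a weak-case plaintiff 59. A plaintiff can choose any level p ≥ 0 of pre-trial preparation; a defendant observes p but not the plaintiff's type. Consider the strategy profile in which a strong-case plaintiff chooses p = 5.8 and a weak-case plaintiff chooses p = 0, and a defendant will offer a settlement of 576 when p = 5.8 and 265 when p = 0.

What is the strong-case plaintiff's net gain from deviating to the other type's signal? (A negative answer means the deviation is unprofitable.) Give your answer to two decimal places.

Playing p = 5.8 the strong-case plaintiff receives 576 − 46 × 5.8 = 309.2.
Deviating to p = 0 yields 265 instead.
Gain from deviating: 265 − 309.2 = -44.20.
The gain is negative, so the strong-case type's incentive-compatibility constraint is satisfied.

-44.20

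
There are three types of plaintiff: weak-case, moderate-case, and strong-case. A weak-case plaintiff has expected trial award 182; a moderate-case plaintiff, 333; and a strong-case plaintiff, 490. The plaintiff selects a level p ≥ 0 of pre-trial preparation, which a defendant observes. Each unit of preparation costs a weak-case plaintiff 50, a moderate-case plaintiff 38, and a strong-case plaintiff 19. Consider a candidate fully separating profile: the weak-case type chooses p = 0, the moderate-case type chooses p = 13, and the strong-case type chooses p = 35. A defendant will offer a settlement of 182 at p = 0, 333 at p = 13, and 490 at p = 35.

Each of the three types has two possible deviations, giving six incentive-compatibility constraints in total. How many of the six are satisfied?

3

Strong-case (own payoff 490 − 19×35 = -175): to p=0 gives 182 → profitable ✗; to p=13 gives 333 − 19×13 = 86 → profitable ✗.
Moderate-case (own payoff 333 − 38×13 = -161): to p=0 gives 182 → profitable ✗; to p=35 gives 490 − 38×35 = -840 → no gain ✓.
Weak-case (own payoff 182): to p=13 gives 333 − 50×13 = -317 → no gain ✓; to p=35 gives 490 − 50×35 = -1260 → no gain ✓.
3 of the 6 constraints hold; not an equilibrium.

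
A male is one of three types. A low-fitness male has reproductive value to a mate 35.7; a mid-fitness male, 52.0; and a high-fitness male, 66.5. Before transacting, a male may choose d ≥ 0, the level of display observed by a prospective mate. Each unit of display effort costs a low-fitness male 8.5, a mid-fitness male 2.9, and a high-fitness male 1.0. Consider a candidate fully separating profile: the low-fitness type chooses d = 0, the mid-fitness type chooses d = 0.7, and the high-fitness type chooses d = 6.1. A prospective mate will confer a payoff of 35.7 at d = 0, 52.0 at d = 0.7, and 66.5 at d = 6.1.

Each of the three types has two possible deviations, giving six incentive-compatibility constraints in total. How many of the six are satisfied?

Low-fitness (own payoff 35.7): to d=0.7 gives 52.0 − 8.5×0.7 = 46.05 → profitable ✗; to d=6.1 gives 66.5 − 8.5×6.1 = 14.65 → no gain ✓.
Mid-fitness (own payoff 52.0 − 2.9×0.7 = 49.97): to d=0 gives 35.7 → no gain ✓; to d=6.1 gives 66.5 − 2.9×6.1 = 48.81 → no gain ✓.
High-fitness (own payoff 66.5 − 1.0×6.1 = 60.4): to d=0 gives 35.7 → no gain ✓; to d=0.7 gives 52.0 − 1.0×0.7 = 51.3 → no gain ✓.
5 of the 6 constraints hold; not an equilibrium.

5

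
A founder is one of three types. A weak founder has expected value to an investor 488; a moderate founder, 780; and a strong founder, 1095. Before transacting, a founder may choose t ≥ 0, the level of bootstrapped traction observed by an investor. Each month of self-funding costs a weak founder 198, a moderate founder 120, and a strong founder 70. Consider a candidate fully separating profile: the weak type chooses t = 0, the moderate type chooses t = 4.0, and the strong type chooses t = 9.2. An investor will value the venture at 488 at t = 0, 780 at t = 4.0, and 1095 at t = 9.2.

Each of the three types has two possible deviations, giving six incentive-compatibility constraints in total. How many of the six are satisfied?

3

Moderate (own payoff 780 − 120×4.0 = 300): to t=0 gives 488 → profitable ✗; to t=9.2 gives 1095 − 120×9.2 = -9 → no gain ✓.
Weak (own payoff 488): to t=4.0 gives 780 − 198×4.0 = -12 → no gain ✓; to t=9.2 gives 1095 − 198×9.2 = -726.6 → no gain ✓.
Strong (own payoff 1095 − 70×9.2 = 451): to t=0 gives 488 → profitable ✗; to t=4.0 gives 780 − 70×4.0 = 500 → profitable ✗.
3 of the 6 constraints hold; not an equilibrium.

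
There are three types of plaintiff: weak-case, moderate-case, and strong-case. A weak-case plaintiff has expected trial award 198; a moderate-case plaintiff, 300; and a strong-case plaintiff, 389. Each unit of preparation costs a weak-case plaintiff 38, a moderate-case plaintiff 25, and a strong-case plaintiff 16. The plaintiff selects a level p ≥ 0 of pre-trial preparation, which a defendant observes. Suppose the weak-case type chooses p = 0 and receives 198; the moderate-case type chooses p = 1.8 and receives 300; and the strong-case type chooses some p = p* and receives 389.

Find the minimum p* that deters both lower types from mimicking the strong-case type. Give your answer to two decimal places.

5.36

Moderate-case type (on-path payoff 300 − 25×1.8 = 255) won't mimic when 255 ≥ 389 − 25·p*, i.e. p* ≥ 5.36.
Weak-case type (on-path payoff 198) won't mimic when 198 ≥ 389 − 38·p*, i.e. p* ≥ 5.03.
Both must hold, so p* = max(5.03, 5.36) = 5.36. The moderate-case type's constraint binds.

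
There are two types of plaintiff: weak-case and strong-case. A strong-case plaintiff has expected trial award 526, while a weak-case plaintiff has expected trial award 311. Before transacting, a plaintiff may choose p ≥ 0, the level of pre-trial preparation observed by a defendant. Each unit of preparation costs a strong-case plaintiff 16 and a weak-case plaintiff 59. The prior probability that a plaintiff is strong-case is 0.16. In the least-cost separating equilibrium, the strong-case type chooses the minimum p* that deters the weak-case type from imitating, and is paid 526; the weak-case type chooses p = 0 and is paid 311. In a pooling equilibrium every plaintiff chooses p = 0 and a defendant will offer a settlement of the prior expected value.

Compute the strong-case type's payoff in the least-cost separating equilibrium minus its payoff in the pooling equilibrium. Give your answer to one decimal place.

Least-cost separating signal: p* solves 311 = 526 − 59·p*, so p* = (526 − 311)/59 ≈ 3.6441.
Strong-case type's separating payoff: 526 − 16 × p* = 526 − 16 × (526 − 311)/59 = 526 − 3440/59 ≈ 467.695.
Pooling payoff: 0.16 × 526 + 0.84 × 311 = 345.4.
Difference: 467.695 − 345.4 = 122.295, i.e. 122.3 to one decimal place.
The strong-case type prefers to separate.

122.3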